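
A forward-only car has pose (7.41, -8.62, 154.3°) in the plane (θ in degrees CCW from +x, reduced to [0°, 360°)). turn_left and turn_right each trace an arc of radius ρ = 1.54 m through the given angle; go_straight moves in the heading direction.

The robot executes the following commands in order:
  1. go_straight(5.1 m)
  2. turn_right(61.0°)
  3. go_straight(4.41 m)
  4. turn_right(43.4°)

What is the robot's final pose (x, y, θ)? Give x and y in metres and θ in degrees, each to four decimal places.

(2.0505, 0.3740, 49.9000°)

set_pose: (x, y, θ) = (7.4100, -8.6200, 154.3000°), ρ = 1.54
go_straight(5.1): x += 5.1·cos θ, y += 5.1·sin θ → (2.8145, -6.4083, 154.3000°)
turn_right(61.0°): centre at ρ to the right, rotate −61.0° → (1.9449, -5.1093, 93.3000°)
go_straight(4.41): x += 4.41·cos θ, y += 4.41·sin θ → (1.6910, -0.7066, 93.3000°)
turn_right(43.4°): centre at ρ to the right, rotate −43.4° → (2.0505, 0.3740, 49.9000°)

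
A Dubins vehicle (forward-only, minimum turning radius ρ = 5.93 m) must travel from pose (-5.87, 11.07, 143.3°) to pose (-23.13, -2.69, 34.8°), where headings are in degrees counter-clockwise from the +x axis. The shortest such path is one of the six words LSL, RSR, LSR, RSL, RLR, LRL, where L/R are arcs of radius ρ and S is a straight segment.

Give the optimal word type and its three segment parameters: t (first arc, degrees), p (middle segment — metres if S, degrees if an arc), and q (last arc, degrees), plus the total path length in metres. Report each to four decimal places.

Let ψ = atan2(Δy, Δx) = atan2(-13.76, -17.26) = -141.4375° be the start→goal bearing.
Normalize: d = |goal − start| / ρ = 22.073631/5.93 = 3.722366, α = (θ_start − ψ) mod 360° = 284.7375° = 4.969607 rad, β = (θ_goal − ψ) mod 360° = 176.2375° = 3.075924 rad.
Common terms: sin α = -0.967102, cos α = 0.254391, sin β = 0.065621, cos β = -0.997845, cos(α−β) = -0.317305, d² = 13.856010. Work in radians in the unit-radius frame; every candidate has L = ρ·(t + p + q).
LSL: p² = 2 + d² − 2cos(α−β) + 2d(sin α − sin β) = 8.802275; p = √p² = 2.966863; φ = atan2(cos β − cos α, d + sin α − sin β) = -0.435732 rad; t = (φ − α) mod 2π = 0.877847 rad, q = (β − φ) mod 2π = 3.511656 rad → L = 5.93·(0.877847 + 2.966863 + 3.511656) = 5.93·7.356366 = 43.623250 m
RSR: p² = 2 + d² − 2cos(α−β) + 2d(sin β − sin α) = 24.178963; p = √p² = 4.917211; φ = atan2(cos α − cos β, d − sin α + sin β) = 0.257500 rad; t = (α − φ) mod 2π = 4.712107 rad, q = (φ − β) mod 2π = 3.464761 rad → L = 5.93·(4.712107 + 4.917211 + 3.464761) = 5.93·13.094078 = 77.647885 m
LSR: p² = d² − 2 + 2cos(α−β) + 2d(sin α + sin β) = 4.510120; p = √p² = 2.123704; φ = atan2(−cos α − cos β, d + sin α + sin β) − atan2(−2, p) = 1.013102 rad; t = (φ − α) mod 2π = 2.326681 rad, q = (φ − β) mod 2π = 4.220363 rad → L = 5.93·(2.326681 + 2.123704 + 4.220363) = 5.93·8.670749 = 51.417540 m
RSL: p² = d² − 2 + 2cos(α−β) − 2d(sin α + sin β) = 17.932681; p = √p² = 4.234700; φ = atan2(cos α + cos β, d − sin α − sin β) − atan2(2, p) = -0.600656 rad; t = (α − φ) mod 2π = 5.570263 rad, q = (β − φ) mod 2π = 3.676580 rad → L = 5.93·(5.570263 + 4.234700 + 3.676580) = 5.93·13.481543 = 79.945548 m
RLR: c = (6 − d² + 2cos(α−β) + 2d(sin α − sin β))/8 = -2.022370, |c| > 1 → infeasible
LRL: c = (6 − d² + 2cos(α−β) − 2d(sin α − sin β))/8 = -0.100284; p = 2π − arccos c = 4.611936 rad; φ = atan2(cos β − cos α, d + sin α − sin β) = -0.435732 rad; t = (φ − α + p/2) mod 2π = 3.183815 rad, q = (β − α − t + p) mod 2π = 5.817624 rad → L = 5.93·(3.183815 + 4.611936 + 5.817624) = 5.93·13.613375 = 80.727311 m
Shortest: LSL with L = 43.623250 m ≈ 43.6232 m
Convert LSL to answer units (arcs ×180/π): t = 0.877847·180/π = 50.2969°, p = ρ·p = 5.93·2.966863 = 17.5935 m, q = 3.511656·180/π = 201.2031°, L = 43.6232 m.

LSL: t = 50.2969°, p = 17.5935 m, q = 201.2031°, L = 43.6232 m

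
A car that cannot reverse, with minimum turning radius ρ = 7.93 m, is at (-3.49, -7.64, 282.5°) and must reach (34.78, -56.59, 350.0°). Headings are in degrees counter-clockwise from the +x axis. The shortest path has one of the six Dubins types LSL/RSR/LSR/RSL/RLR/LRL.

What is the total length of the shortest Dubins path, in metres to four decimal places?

62.7711 m

Let ψ = atan2(Δy, Δx) = atan2(-48.95, 38.27) = -51.9811° be the start→goal bearing.
Normalize: d = |goal − start| / ρ = 62.134494/7.93 = 7.835371, α = (θ_start − ψ) mod 360° = 334.4811° = 5.837796 rad, β = (θ_goal − ψ) mod 360° = 41.9811° = 0.732708 rad.
Common terms: sin α = -0.430809, cos α = 0.902443, sin β = 0.668885, cos β = 0.743366, cos(α−β) = 0.382683, d² = 61.393043. Work in radians in the unit-radius frame; every candidate has L = ρ·(t + p + q).
LSL: p² = 2 + d² − 2cos(α−β) + 2d(sin α − sin β) = 45.394649; p = √p² = 6.737555; φ = atan2(cos β − cos α, d + sin α − sin β) = -0.023613 rad; t = (φ − α) mod 2π = 0.421777 rad, q = (β − φ) mod 2π = 0.756320 rad → L = 7.93·(0.421777 + 6.737555 + 0.756320) = 7.93·7.915652 = 62.771124 m
RSR: p² = 2 + d² − 2cos(α−β) + 2d(sin β − sin α) = 79.860704; p = √p² = 8.936482; φ = atan2(cos α − cos β, d − sin α + sin β) = 0.017802 rad; t = (α − φ) mod 2π = 5.819994 rad, q = (φ − β) mod 2π = 5.568279 rad → L = 7.93·(5.819994 + 8.936482 + 5.568279) = 7.93·20.324755 = 161.175307 m
LSR: p² = d² − 2 + 2cos(α−β) + 2d(sin α + sin β) = 63.889229; p = √p² = 7.993074; φ = atan2(−cos α − cos β, d + sin α + sin β) − atan2(−2, p) = 0.044083 rad; t = (φ − α) mod 2π = 0.489473 rad, q = (φ − β) mod 2π = 5.594561 rad → L = 7.93·(0.489473 + 7.993074 + 5.594561) = 7.93·14.077108 = 111.631465 m
RSL: p² = d² − 2 + 2cos(α−β) − 2d(sin α + sin β) = 56.427592; p = √p² = 7.511830; φ = atan2(cos α + cos β, d − sin α − sin β) − atan2(2, p) = -0.046876 rad; t = (α − φ) mod 2π = 5.884672 rad, q = (β − φ) mod 2π = 0.779583 rad → L = 7.93·(5.884672 + 7.511830 + 0.779583) = 7.93·14.176085 = 112.416355 m
RLR: c = (6 − d² + 2cos(α−β) + 2d(sin α − sin β))/8 = -8.982588, |c| > 1 → infeasible
LRL: c = (6 − d² + 2cos(α−β) − 2d(sin α − sin β))/8 = -4.674331, |c| > 1 → infeasible
Shortest: LSL with L = 62.771124 m ≈ 62.7711 m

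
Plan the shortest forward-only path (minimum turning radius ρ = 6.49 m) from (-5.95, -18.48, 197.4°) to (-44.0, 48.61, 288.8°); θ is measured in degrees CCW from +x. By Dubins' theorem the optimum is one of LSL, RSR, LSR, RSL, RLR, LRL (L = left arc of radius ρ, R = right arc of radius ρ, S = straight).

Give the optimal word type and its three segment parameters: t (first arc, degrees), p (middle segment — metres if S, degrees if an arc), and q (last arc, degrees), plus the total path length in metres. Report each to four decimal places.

RSL: t = 92.6826°, p = 68.5347 m, q = 184.0826°, L = 99.8844 m

Let ψ = atan2(Δy, Δx) = atan2(67.09, -38.05) = 119.5597° be the start→goal bearing.
Normalize: d = |goal − start| / ρ = 77.128922/6.49 = 11.884271, α = (θ_start − ψ) mod 360° = 77.8403° = 1.358570 rad, β = (θ_goal − ψ) mod 360° = 169.2403° = 2.953801 rad.
Common terms: sin α = 0.977564, cos α = 0.210637, sin β = 0.186690, cos β = -0.982419, cos(α−β) = -0.024432, d² = 141.235909. Work in radians in the unit-radius frame; every candidate has L = ρ·(t + p + q).
LSL: p² = 2 + d² − 2cos(α−β) + 2d(sin α − sin β) = 162.082704; p = √p² = 12.731171; φ = atan2(cos β − cos α, d + sin α − sin β) = -0.093849 rad; t = (φ − α) mod 2π = 4.830766 rad, q = (β − φ) mod 2π = 3.047650 rad → L = 6.49·(4.830766 + 12.731171 + 3.047650) = 6.49·20.609587 = 133.756218 m
RSR: p² = 2 + d² − 2cos(α−β) + 2d(sin β − sin α) = 124.486842; p = √p² = 11.157367; φ = atan2(cos α − cos β, d − sin α + sin β) = 0.107135 rad; t = (α − φ) mod 2π = 1.251435 rad, q = (φ − β) mod 2π = 3.436519 rad → L = 6.49·(1.251435 + 11.157367 + 3.436519) = 6.49·15.845322 = 102.836137 m
LSR: p² = d² − 2 + 2cos(α−β) + 2d(sin α + sin β) = 166.859674; p = √p² = 12.917417; φ = atan2(−cos α − cos β, d + sin α + sin β) − atan2(−2, p) = 0.212688 rad; t = (φ − α) mod 2π = 5.137304 rad, q = (φ − β) mod 2π = 3.542073 rad → L = 6.49·(5.137304 + 12.917417 + 3.542073) = 6.49·21.596794 = 140.163192 m
RSL: p² = d² − 2 + 2cos(α−β) − 2d(sin α + sin β) = 111.514414; p = √p² = 10.560039; φ = atan2(cos α + cos β, d − sin α − sin β) − atan2(2, p) = -0.259047 rad; t = (α − φ) mod 2π = 1.617617 rad, q = (β − φ) mod 2π = 3.212848 rad → L = 6.49·(1.617617 + 10.560039 + 3.212848) = 6.49·15.390503 = 99.884363 m
RLR: c = (6 − d² + 2cos(α−β) + 2d(sin α − sin β))/8 = -14.560855, |c| > 1 → infeasible
LRL: c = (6 − d² + 2cos(α−β) − 2d(sin α − sin β))/8 = -19.260338, |c| > 1 → infeasible
Shortest: RSL with L = 99.884363 m ≈ 99.8844 m
Convert RSL to answer units (arcs ×180/π): t = 1.617617·180/π = 92.6826°, p = ρ·p = 6.49·10.560039 = 68.5347 m, q = 3.212848·180/π = 184.0826°, L = 99.8844 m.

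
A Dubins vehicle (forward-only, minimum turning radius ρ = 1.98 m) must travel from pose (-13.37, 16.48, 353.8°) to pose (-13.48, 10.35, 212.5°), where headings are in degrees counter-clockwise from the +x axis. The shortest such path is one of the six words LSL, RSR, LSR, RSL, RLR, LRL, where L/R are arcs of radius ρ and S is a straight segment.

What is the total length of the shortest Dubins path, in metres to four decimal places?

Let ψ = atan2(Δy, Δx) = atan2(-6.13, -0.11) = -91.0280° be the start→goal bearing.
Normalize: d = |goal − start| / ρ = 6.130987/1.98 = 3.096458, α = (θ_start − ψ) mod 360° = 84.8280° = 1.480529 rad, β = (θ_goal − ψ) mod 360° = 303.5280° = 5.297564 rad.
Common terms: sin α = 0.995929, cos α = 0.090145, sin β = -0.833616, cos β = 0.552345, cos(α−β) = -0.780430, d² = 9.588052. Work in radians in the unit-radius frame; every candidate has L = ρ·(t + p + q).
LSL: p² = 2 + d² − 2cos(α−β) + 2d(sin α − sin β) = 24.479127; p = √p² = 4.947639; φ = atan2(cos β − cos α, d + sin α − sin β) = 0.093555 rad; t = (φ − α) mod 2π = 4.896211 rad, q = (β − φ) mod 2π = 5.204009 rad → L = 1.98·(4.896211 + 4.947639 + 5.204009) = 1.98·15.047859 = 29.794761 m
RSR: p² = 2 + d² − 2cos(α−β) + 2d(sin β − sin α) = 1.818699; p = √p² = 1.348591; φ = atan2(cos α − cos β, d − sin α + sin β) = -0.349819 rad; t = (α − φ) mod 2π = 1.830347 rad, q = (φ − β) mod 2π = 0.635803 rad → L = 1.98·(1.830347 + 1.348591 + 0.635803) = 1.98·3.814742 = 7.553189 m
LSR: p² = d² − 2 + 2cos(α−β) + 2d(sin α + sin β) = 7.032382; p = √p² = 2.651864; φ = atan2(−cos α − cos β, d + sin α + sin β) − atan2(−2, p) = 0.451514 rad; t = (φ − α) mod 2π = 5.254171 rad, q = (φ − β) mod 2π = 1.437136 rad → L = 1.98·(5.254171 + 2.651864 + 1.437136) = 1.98·9.343171 = 18.499479 m
RSL: p² = d² − 2 + 2cos(α−β) − 2d(sin α + sin β) = 5.022001; p = √p² = 2.240982; φ = atan2(cos α + cos β, d − sin α − sin β) − atan2(2, p) = -0.513069 rad; t = (α − φ) mod 2π = 1.993598 rad, q = (β − φ) mod 2π = 5.810633 rad → L = 1.98·(1.993598 + 2.240982 + 5.810633) = 1.98·10.045213 = 19.889521 m
RLR: c = (6 − d² + 2cos(α−β) + 2d(sin α − sin β))/8 = 0.772663; p = 2π − arccos c = 5.595414 rad; φ = atan2(cos α − cos β, d − sin α + sin β) = -0.349819 rad; t = (α − φ + p/2) mod 2π = 4.628054 rad, q = (α − β − t + p) mod 2π = 3.433510 rad → L = 1.98·(4.628054 + 5.595414 + 3.433510) = 1.98·13.656978 = 27.040816 m
LRL: c = (6 − d² + 2cos(α−β) − 2d(sin α − sin β))/8 = -2.059891, |c| > 1 → infeasible
Shortest: RSR with L = 7.553189 m ≈ 7.5532 m

7.5532 m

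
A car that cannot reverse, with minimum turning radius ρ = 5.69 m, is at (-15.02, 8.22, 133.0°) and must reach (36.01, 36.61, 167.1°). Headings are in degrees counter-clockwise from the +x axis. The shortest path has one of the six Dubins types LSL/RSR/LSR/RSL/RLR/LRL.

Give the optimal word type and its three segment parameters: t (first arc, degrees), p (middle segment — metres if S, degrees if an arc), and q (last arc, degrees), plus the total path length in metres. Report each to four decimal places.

RSL: t = 123.7418°, p = 48.0552 m, q = 157.8418°, L = 76.0190 m

Let ψ = atan2(Δy, Δx) = atan2(28.39, 51.03) = 29.0889° be the start→goal bearing.
Normalize: d = |goal − start| / ρ = 58.395659/5.69 = 10.262857, α = (θ_start − ψ) mod 360° = 103.9111° = 1.813591 rad, β = (θ_goal − ψ) mod 360° = 138.0111° = 2.408748 rad.
Common terms: sin α = 0.970670, cos α = -0.240416, sin β = 0.668987, cos β = -0.743274, cos(α−β) = 0.828060, d² = 105.326244. Work in radians in the unit-radius frame; every candidate has L = ρ·(t + p + q).
LSL: p² = 2 + d² − 2cos(α−β) + 2d(sin α − sin β) = 111.862386; p = √p² = 10.576502; φ = atan2(cos β − cos α, d + sin α − sin β) = -0.047563 rad; t = (φ − α) mod 2π = 4.422032 rad, q = (β − φ) mod 2π = 2.456311 rad → L = 5.69·(4.422032 + 10.576502 + 2.456311) = 5.69·17.454844 = 99.318063 m
RSR: p² = 2 + d² − 2cos(α−β) + 2d(sin β − sin α) = 99.477860; p = √p² = 9.973859; φ = atan2(cos α − cos β, d − sin α + sin β) = 0.050439 rad; t = (α − φ) mod 2π = 1.763152 rad, q = (φ − β) mod 2π = 3.924876 rad → L = 5.69·(1.763152 + 9.973859 + 3.924876) = 5.69·15.661887 = 89.116136 m
LSR: p² = d² − 2 + 2cos(α−β) + 2d(sin α + sin β) = 138.637491; p = √p² = 11.774442; φ = atan2(−cos α − cos β, d + sin α + sin β) − atan2(−2, p) = 0.250712 rad; t = (φ − α) mod 2π = 4.720306 rad, q = (φ − β) mod 2π = 4.125149 rad → L = 5.69·(4.720306 + 11.774442 + 4.125149) = 5.69·20.619898 = 117.327219 m
RSL: p² = d² − 2 + 2cos(α−β) − 2d(sin α + sin β) = 71.327237; p = √p² = 8.445545; φ = atan2(cos α + cos β, d − sin α − sin β) − atan2(2, p) = -0.346112 rad; t = (α − φ) mod 2π = 2.159702 rad, q = (β − φ) mod 2π = 2.754859 rad → L = 5.69·(2.159702 + 8.445545 + 2.754859) = 5.69·13.360107 = 76.019009 m
RLR: c = (6 − d² + 2cos(α−β) + 2d(sin α − sin β))/8 = -11.434732, |c| > 1 → infeasible
LRL: c = (6 − d² + 2cos(α−β) − 2d(sin α − sin β))/8 = -12.982798, |c| > 1 → infeasible
Shortest: RSL with L = 76.019009 m ≈ 76.0190 m
Convert RSL to answer units (arcs ×180/π): t = 2.159702·180/π = 123.7418°, p = ρ·p = 5.69·8.445545 = 48.0552 m, q = 2.754859·180/π = 157.8418°, L = 76.0190 m.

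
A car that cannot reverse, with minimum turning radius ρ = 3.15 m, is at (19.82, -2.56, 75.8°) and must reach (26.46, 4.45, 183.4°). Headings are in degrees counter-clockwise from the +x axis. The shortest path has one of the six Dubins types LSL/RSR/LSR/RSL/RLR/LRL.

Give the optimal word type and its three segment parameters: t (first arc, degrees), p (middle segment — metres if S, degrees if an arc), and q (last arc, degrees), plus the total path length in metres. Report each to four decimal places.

RLR: t = 117.8185°, p = 229.4752°, q = 4.0568°, L = 19.3165 m

Let ψ = atan2(Δy, Δx) = atan2(7.01, 6.64) = 46.5527° be the start→goal bearing.
Normalize: d = |goal − start| / ρ = 9.655553/3.15 = 3.065255, α = (θ_start − ψ) mod 360° = 29.2473° = 0.510462 rad, β = (θ_goal − ψ) mod 360° = 136.8473° = 2.388436 rad.
Common terms: sin α = 0.488580, cos α = 0.872519, sin β = 0.683945, cos β = -0.729534, cos(α−β) = -0.302370, d² = 9.395787. Work in radians in the unit-radius frame; every candidate has L = ρ·(t + p + q).
LSL: p² = 2 + d² − 2cos(α−β) + 2d(sin α − sin β) = 10.802842; p = √p² = 3.286768; φ = atan2(cos β − cos α, d + sin α − sin β) = -0.509138 rad; t = (φ − α) mod 2π = 5.263585 rad, q = (β − φ) mod 2π = 2.897574 rad → L = 3.15·(5.263585 + 3.286768 + 2.897574) = 3.15·11.447927 = 36.060971 m
RSR: p² = 2 + d² − 2cos(α−β) + 2d(sin β − sin α) = 13.198213; p = √p² = 3.632934; φ = atan2(cos α − cos β, d − sin α + sin β) = 0.456691 rad; t = (α − φ) mod 2π = 0.053771 rad, q = (φ − β) mod 2π = 4.351440 rad → L = 3.15·(0.053771 + 3.632934 + 4.351440) = 3.15·8.038145 = 25.320158 m
LSR: p² = d² − 2 + 2cos(α−β) + 2d(sin α + sin β) = 13.979225; p = √p² = 3.738880; φ = atan2(−cos α − cos β, d + sin α + sin β) − atan2(−2, p) = 0.457464 rad; t = (φ − α) mod 2π = 6.230187 rad, q = (φ − β) mod 2π = 4.352213 rad → L = 3.15·(6.230187 + 3.738880 + 4.352213) = 3.15·14.321280 = 45.112032 m
RSL: p² = d² − 2 + 2cos(α−β) − 2d(sin α + sin β) = -0.397130 < 0 → infeasible
RLR: c = (6 − d² + 2cos(α−β) + 2d(sin α − sin β))/8 = -0.649777; p = 2π − arccos c = 4.005099 rad; φ = atan2(cos α − cos β, d − sin α + sin β) = 0.456691 rad; t = (α − φ + p/2) mod 2π = 2.056320 rad, q = (α − β − t + p) mod 2π = 0.070804 rad → L = 3.15·(2.056320 + 4.005099 + 0.070804) = 3.15·6.132223 = 19.316502 m
LRL: c = (6 − d² + 2cos(α−β) − 2d(sin α − sin β))/8 = -0.350355; p = 2π − arccos c = 4.354439 rad; φ = atan2(cos β − cos α, d + sin α − sin β) = -0.509138 rad; t = (φ − α + p/2) mod 2π = 1.157619 rad, q = (β − α − t + p) mod 2π = 5.074794 rad → L = 3.15·(1.157619 + 4.354439 + 5.074794) = 3.15·10.586852 = 33.348582 m
Shortest: RLR with L = 19.316502 m ≈ 19.3165 m
Convert RLR to answer units (arcs ×180/π): t = 2.056320·180/π = 117.8185°, p = 4.005099·180/π = 229.4752°, q = 0.070804·180/π = 4.0568°, L = 19.3165 m.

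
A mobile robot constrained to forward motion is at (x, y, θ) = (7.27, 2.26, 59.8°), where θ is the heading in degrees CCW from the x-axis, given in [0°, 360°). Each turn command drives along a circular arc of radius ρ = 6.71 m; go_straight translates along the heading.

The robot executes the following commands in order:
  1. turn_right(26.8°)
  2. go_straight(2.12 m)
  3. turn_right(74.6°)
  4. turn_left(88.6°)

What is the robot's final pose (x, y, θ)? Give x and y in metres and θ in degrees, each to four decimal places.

set_pose: (x, y, θ) = (7.2700, 2.2600, 59.8000°), ρ = 6.71
turn_right(26.8°): centre at ρ to the right, rotate −26.8° → (9.4148, 4.5122, 33.0000°)
go_straight(2.12): x += 2.12·cos θ, y += 2.12·sin θ → (11.1927, 5.6669, 33.0000°)
turn_right(74.6°): centre at ρ to the right, rotate −74.6° → (19.3022, 5.0571, -41.6000° ≡ 318.4000°)
turn_left(88.6°): centre at ρ to the left, rotate +88.6° → (28.6645, 5.4986, 407.0000° ≡ 47.0000°)

(28.6645, 5.4986, 47.0000°)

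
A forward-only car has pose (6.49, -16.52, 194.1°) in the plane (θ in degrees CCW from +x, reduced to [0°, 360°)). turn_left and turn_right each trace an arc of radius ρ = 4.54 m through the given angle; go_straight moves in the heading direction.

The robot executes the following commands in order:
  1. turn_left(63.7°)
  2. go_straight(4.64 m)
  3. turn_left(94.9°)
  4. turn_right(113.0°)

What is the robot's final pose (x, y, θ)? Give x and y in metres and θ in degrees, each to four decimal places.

(9.3815, -36.7554, 239.7000°)

set_pose: (x, y, θ) = (6.4900, -16.5200, 194.1000°), ρ = 4.54
turn_left(63.7°): centre at ρ to the left, rotate +63.7° → (3.1585, -19.9638, 257.8000°)
go_straight(4.64): x += 4.64·cos θ, y += 4.64·sin θ → (2.1780, -24.4990, 257.8000°)
turn_left(94.9°): centre at ρ to the left, rotate +94.9° → (6.0386, -29.9616, 352.7000°)
turn_right(113.0°): centre at ρ to the right, rotate −113.0° → (9.3815, -36.7554, 239.7000°)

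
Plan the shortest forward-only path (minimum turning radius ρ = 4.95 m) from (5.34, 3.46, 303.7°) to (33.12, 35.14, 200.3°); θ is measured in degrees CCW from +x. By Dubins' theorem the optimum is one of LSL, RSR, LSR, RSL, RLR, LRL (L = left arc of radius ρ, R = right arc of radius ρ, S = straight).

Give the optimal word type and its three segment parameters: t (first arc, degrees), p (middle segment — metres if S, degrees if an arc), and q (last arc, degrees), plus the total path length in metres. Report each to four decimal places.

LSL: t = 100.0449°, p = 35.1305 m, q = 156.5551°, L = 57.2992 m

Let ψ = atan2(Δy, Δx) = atan2(31.68, 27.78) = 48.7527° be the start→goal bearing.
Normalize: d = |goal − start| / ρ = 42.134912/4.95 = 8.512103, α = (θ_start − ψ) mod 360° = 254.9473° = 4.449670 rad, β = (θ_goal − ψ) mod 360° = 151.5473° = 2.645000 rad.
Common terms: sin α = -0.965687, cos α = -0.259707, sin β = 0.476433, cos β = -0.879211, cos(α−β) = -0.231748, d² = 72.455904. Work in radians in the unit-radius frame; every candidate has L = ρ·(t + p + q).
LSL: p² = 2 + d² − 2cos(α−β) + 2d(sin α − sin β) = 50.368448; p = √p² = 7.097073; φ = atan2(cos β − cos α, d + sin α − sin β) = -0.087401 rad; t = (φ − α) mod 2π = 1.746114 rad, q = (β − φ) mod 2π = 2.732401 rad → L = 4.95·(1.746114 + 7.097073 + 2.732401) = 4.95·11.575588 = 57.299161 m
RSR: p² = 2 + d² − 2cos(α−β) + 2d(sin β − sin α) = 99.470352; p = √p² = 9.973482; φ = atan2(cos α − cos β, d − sin α + sin β) = 0.062155 rad; t = (α − φ) mod 2π = 4.387515 rad, q = (φ − β) mod 2π = 3.700341 rad → L = 4.95·(4.387515 + 9.973482 + 3.700341) = 4.95·18.061338 = 89.403624 m
LSR: p² = d² − 2 + 2cos(α−β) + 2d(sin α + sin β) = 61.663234; p = √p² = 7.852594; φ = atan2(−cos α − cos β, d + sin α + sin β) − atan2(−2, p) = 0.390408 rad; t = (φ − α) mod 2π = 2.223923 rad, q = (φ − β) mod 2π = 4.028593 rad → L = 4.95·(2.223923 + 7.852594 + 4.028593) = 4.95·14.105110 = 69.820294 m
RSL: p² = d² − 2 + 2cos(α−β) − 2d(sin α + sin β) = 78.321584; p = √p² = 8.849948; φ = atan2(cos α + cos β, d − sin α − sin β) − atan2(2, p) = -0.348115 rad; t = (α − φ) mod 2π = 4.797785 rad, q = (β − φ) mod 2π = 2.993115 rad → L = 4.95·(4.797785 + 8.849948 + 2.993115) = 4.95·16.640849 = 82.372200 m
RLR: c = (6 − d² + 2cos(α−β) + 2d(sin α − sin β))/8 = -11.433794, |c| > 1 → infeasible
LRL: c = (6 − d² + 2cos(α−β) − 2d(sin α − sin β))/8 = -5.296056, |c| > 1 → infeasible
Shortest: LSL with L = 57.299161 m ≈ 57.2992 m
Convert LSL to answer units (arcs ×180/π): t = 1.746114·180/π = 100.0449°, p = ρ·p = 4.95·7.097073 = 35.1305 m, q = 2.732401·180/π = 156.5551°, L = 57.2992 m.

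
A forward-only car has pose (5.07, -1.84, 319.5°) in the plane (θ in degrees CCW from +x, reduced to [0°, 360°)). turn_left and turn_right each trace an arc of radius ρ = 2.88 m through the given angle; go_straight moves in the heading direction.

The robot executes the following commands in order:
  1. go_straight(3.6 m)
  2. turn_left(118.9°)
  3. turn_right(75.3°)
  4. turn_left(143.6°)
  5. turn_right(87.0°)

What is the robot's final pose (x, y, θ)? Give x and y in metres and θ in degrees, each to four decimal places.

set_pose: (x, y, θ) = (5.0700, -1.8400, 319.5000°), ρ = 2.88
go_straight(3.6): x += 3.6·cos θ, y += 3.6·sin θ → (7.8075, -4.1780, 319.5000°)
turn_left(118.9°): centre at ρ to the left, rotate +118.9° → (12.4990, -2.5671, 438.4000° ≡ 78.4000°)
turn_right(75.3°): centre at ρ to the right, rotate −75.3° → (15.1645, -0.2705, 3.1000°)
turn_left(143.6°): centre at ρ to the left, rotate +143.6° → (16.5899, 5.0124, 146.7000°)
turn_right(87.0°): centre at ρ to the right, rotate −87.0° → (15.6845, 8.8726, 59.7000°)

(15.6845, 8.8726, 59.7000°)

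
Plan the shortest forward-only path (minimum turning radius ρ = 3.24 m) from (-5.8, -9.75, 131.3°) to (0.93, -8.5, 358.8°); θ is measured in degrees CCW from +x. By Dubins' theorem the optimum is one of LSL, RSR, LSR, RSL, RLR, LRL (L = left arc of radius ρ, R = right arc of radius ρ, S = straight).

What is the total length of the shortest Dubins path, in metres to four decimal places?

Let ψ = atan2(Δy, Δx) = atan2(1.25, 6.73) = 10.5220° be the start→goal bearing.
Normalize: d = |goal − start| / ρ = 6.845100/3.24 = 2.112685, α = (θ_start − ψ) mod 360° = 120.7780° = 2.107974 rad, β = (θ_goal − ψ) mod 360° = 348.2780° = 6.078599 rad.
Common terms: sin α = 0.859156, cos α = -0.511714, sin β = -0.203163, cos β = 0.979145, cos(α−β) = -0.675590, d² = 4.463439. Work in radians in the unit-radius frame; every candidate has L = ρ·(t + p + q).
LSL: p² = 2 + d² − 2cos(α−β) + 2d(sin α − sin β) = 12.303310; p = √p² = 3.507607; φ = atan2(cos β − cos α, d + sin α − sin β) = 0.439001 rad; t = (φ − α) mod 2π = 4.614212 rad, q = (β − φ) mod 2π = 5.639597 rad → L = 3.24·(4.614212 + 3.507607 + 5.639597) = 3.24·13.761417 = 44.586990 m
RSR: p² = 2 + d² − 2cos(α−β) + 2d(sin β − sin α) = 3.325930; p = √p² = 1.823713; φ = atan2(cos α − cos β, d − sin α + sin β) = -0.957031 rad; t = (α − φ) mod 2π = 3.065006 rad, q = (φ − β) mod 2π = 5.530741 rad → L = 3.24·(3.065006 + 1.823713 + 5.530741) = 3.24·10.419460 = 33.759049 m
LSR: p² = d² − 2 + 2cos(α−β) + 2d(sin α + sin β) = 3.884075; p = √p² = 1.970806; φ = atan2(−cos α − cos β, d + sin α + sin β) − atan2(−2, p) = 0.625499 rad; t = (φ − α) mod 2π = 4.800710 rad, q = (φ − β) mod 2π = 0.830086 rad → L = 3.24·(4.800710 + 1.970806 + 0.830086) = 3.24·7.601601 = 24.629189 m
RSL: p² = d² − 2 + 2cos(α−β) − 2d(sin α + sin β) = -1.659557 < 0 → infeasible
RLR: c = (6 − d² + 2cos(α−β) + 2d(sin α − sin β))/8 = 0.584259; p = 2π − arccos c = 5.336355 rad; φ = atan2(cos α − cos β, d − sin α + sin β) = -0.957031 rad; t = (α − φ + p/2) mod 2π = 5.733183 rad, q = (α − β − t + p) mod 2π = 1.915733 rad → L = 3.24·(5.733183 + 5.336355 + 1.915733) = 3.24·12.985272 = 42.072282 m
LRL: c = (6 − d² + 2cos(α−β) − 2d(sin α − sin β))/8 = -0.537914; p = 2π − arccos c = 4.144429 rad; φ = atan2(cos β − cos α, d + sin α − sin β) = 0.439001 rad; t = (φ − α + p/2) mod 2π = 0.403241 rad, q = (β − α − t + p) mod 2π = 1.428626 rad → L = 3.24·(0.403241 + 4.144429 + 1.428626) = 3.24·5.976296 = 19.363199 m
Shortest: LRL with L = 19.363199 m ≈ 19.3632 m

19.3632 m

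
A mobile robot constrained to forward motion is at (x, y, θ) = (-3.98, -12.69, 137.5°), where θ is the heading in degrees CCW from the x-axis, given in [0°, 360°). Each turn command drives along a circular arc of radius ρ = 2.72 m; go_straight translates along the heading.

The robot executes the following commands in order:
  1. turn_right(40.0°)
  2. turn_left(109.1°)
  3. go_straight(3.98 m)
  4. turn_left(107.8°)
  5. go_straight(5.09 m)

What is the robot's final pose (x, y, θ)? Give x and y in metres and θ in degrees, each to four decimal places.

set_pose: (x, y, θ) = (-3.9800, -12.6900, 137.5000°), ρ = 2.72
turn_right(40.0°): centre at ρ to the right, rotate −40.0° → (-4.8391, -11.0396, 97.5000°)
turn_left(109.1°): centre at ρ to the left, rotate +109.1° → (-8.7538, -8.9626, 206.6000°)
go_straight(3.98): x += 3.98·cos θ, y += 3.98·sin θ → (-12.3125, -10.7446, 206.6000°)
turn_left(107.8°): centre at ρ to the left, rotate +107.8° → (-13.0380, -15.0798, 314.4000°)
go_straight(5.09): x += 5.09·cos θ, y += 5.09·sin θ → (-9.4767, -18.7165, 314.4000°)

(-9.4767, -18.7165, 314.4000°)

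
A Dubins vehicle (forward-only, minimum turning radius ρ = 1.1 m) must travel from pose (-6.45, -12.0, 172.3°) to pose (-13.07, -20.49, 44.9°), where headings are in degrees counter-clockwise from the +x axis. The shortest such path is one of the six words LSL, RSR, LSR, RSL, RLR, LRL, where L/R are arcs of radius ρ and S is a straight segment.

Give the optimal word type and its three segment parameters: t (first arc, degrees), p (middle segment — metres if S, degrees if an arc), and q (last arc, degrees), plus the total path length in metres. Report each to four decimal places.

Let ψ = atan2(Δy, Δx) = atan2(-8.49, -6.62) = -127.9450° be the start→goal bearing.
Normalize: d = |goal − start| / ρ = 10.765895/1.1 = 9.787177, α = (θ_start − ψ) mod 360° = 300.2450° = 5.240264 rad, β = (θ_goal − ψ) mod 360° = 172.8450° = 3.016714 rad.
Common terms: sin α = -0.863879, cos α = 0.503699, sin β = 0.124554, cos β = -0.992213, cos(α−β) = -0.607376, d² = 95.788843. Work in radians in the unit-radius frame; every candidate has L = ρ·(t + p + q).
LSL: p² = 2 + d² − 2cos(α−β) + 2d(sin α − sin β) = 79.655647; p = √p² = 8.925001; φ = atan2(cos β − cos α, d + sin α − sin β) = -0.168404 rad; t = (φ − α) mod 2π = 0.874518 rad, q = (β − φ) mod 2π = 3.185118 rad → L = 1.1·(0.874518 + 8.925001 + 3.185118) = 1.1·12.984637 = 14.283101 m
RSR: p² = 2 + d² − 2cos(α−β) + 2d(sin β − sin α) = 118.351543; p = √p² = 10.878950; φ = atan2(cos α − cos β, d − sin α + sin β) = 0.137942 rad; t = (α − φ) mod 2π = 5.102322 rad, q = (φ − β) mod 2π = 3.404413 rad → L = 1.1·(5.102322 + 10.878950 + 3.404413) = 1.1·19.385684 = 21.324253 m
LSR: p² = d² − 2 + 2cos(α−β) + 2d(sin α + sin β) = 78.102272; p = √p² = 8.837549; φ = atan2(−cos α − cos β, d + sin α + sin β) − atan2(−2, p) = 0.276498 rad; t = (φ − α) mod 2π = 1.319420 rad, q = (φ − β) mod 2π = 3.542969 rad → L = 1.1·(1.319420 + 8.837549 + 3.542969) = 1.1·13.699938 = 15.069931 m
RSL: p² = d² − 2 + 2cos(α−β) − 2d(sin α + sin β) = 107.045910; p = √p² = 10.346299; φ = atan2(cos α + cos β, d − sin α − sin β) − atan2(2, p) = -0.237325 rad; t = (α − φ) mod 2π = 5.477589 rad, q = (β − φ) mod 2π = 3.254040 rad → L = 1.1·(5.477589 + 10.346299 + 3.254040) = 1.1·19.077928 = 20.985721 m
RLR: c = (6 − d² + 2cos(α−β) + 2d(sin α − sin β))/8 = -13.793943, |c| > 1 → infeasible
LRL: c = (6 − d² + 2cos(α−β) − 2d(sin α − sin β))/8 = -8.956956, |c| > 1 → infeasible
Shortest: LSL with L = 14.283101 m ≈ 14.2831 m
Convert LSL to answer units (arcs ×180/π): t = 0.874518·180/π = 50.1062°, p = ρ·p = 1.1·8.925001 = 9.8175 m, q = 3.185118·180/π = 182.4938°, L = 14.2831 m.

LSL: t = 50.1062°, p = 9.8175 m, q = 182.4938°, L = 14.2831 m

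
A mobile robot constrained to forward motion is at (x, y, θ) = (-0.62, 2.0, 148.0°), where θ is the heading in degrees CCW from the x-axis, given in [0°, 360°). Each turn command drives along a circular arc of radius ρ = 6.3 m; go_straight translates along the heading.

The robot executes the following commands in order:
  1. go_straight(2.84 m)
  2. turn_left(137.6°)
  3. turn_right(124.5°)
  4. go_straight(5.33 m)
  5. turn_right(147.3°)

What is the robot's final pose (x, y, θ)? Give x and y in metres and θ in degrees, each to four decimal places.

(-25.0482, 2.6185, 13.8000°)

set_pose: (x, y, θ) = (-0.6200, 2.0000, 148.0000°), ρ = 6.3
go_straight(2.84): x += 2.84·cos θ, y += 2.84·sin θ → (-3.0285, 3.5050, 148.0000°)
turn_left(137.6°): centre at ρ to the left, rotate +137.6° → (-12.4349, -3.5319, 285.6000°)
turn_right(124.5°): centre at ρ to the right, rotate −124.5° → (-20.5435, -11.1865, 161.1000°)
go_straight(5.33): x += 5.33·cos θ, y += 5.33·sin θ → (-25.5861, -9.4600, 161.1000°)
turn_right(147.3°): centre at ρ to the right, rotate −147.3° → (-25.0482, 2.6185, 13.8000°)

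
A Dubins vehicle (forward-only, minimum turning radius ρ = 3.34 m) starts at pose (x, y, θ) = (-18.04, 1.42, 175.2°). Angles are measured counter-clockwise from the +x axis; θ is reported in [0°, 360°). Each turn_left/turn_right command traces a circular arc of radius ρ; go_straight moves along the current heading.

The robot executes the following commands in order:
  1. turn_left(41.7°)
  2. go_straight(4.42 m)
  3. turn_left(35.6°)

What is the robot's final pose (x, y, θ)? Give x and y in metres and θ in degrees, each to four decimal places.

(-25.0395, -3.5578, 252.5000°)

set_pose: (x, y, θ) = (-18.0400, 1.4200, 175.2000°), ρ = 3.34
turn_left(41.7°): centre at ρ to the left, rotate +41.7° → (-20.3249, 0.7627, 216.9000°)
go_straight(4.42): x += 4.42·cos θ, y += 4.42·sin θ → (-23.8595, -1.8912, 216.9000°)
turn_left(35.6°): centre at ρ to the left, rotate +35.6° → (-25.0395, -3.5578, 252.5000°)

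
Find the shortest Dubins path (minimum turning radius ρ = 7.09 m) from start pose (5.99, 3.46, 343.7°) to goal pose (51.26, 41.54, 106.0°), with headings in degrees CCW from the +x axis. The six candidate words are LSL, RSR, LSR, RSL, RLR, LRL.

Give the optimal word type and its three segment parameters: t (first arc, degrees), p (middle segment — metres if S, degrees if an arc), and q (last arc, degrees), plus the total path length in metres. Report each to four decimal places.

Let ψ = atan2(Δy, Δx) = atan2(38.08, 45.27) = 40.0697° be the start→goal bearing.
Normalize: d = |goal − start| / ρ = 59.156228/7.09 = 8.343615, α = (θ_start − ψ) mod 360° = 303.6303° = 5.299348 rad, β = (θ_goal − ψ) mod 360° = 65.9303° = 1.150701 rad.
Common terms: sin α = -0.832629, cos α = 0.553832, sin β = 0.913050, cos β = 0.407848, cos(α−β) = -0.534352, d² = 69.615906. Work in radians in the unit-radius frame; every candidate has L = ρ·(t + p + q).
LSL: p² = 2 + d² − 2cos(α−β) + 2d(sin α − sin β) = 43.554073; p = √p² = 6.599551; φ = atan2(cos β − cos α, d + sin α − sin β) = -0.022122 rad; t = (φ − α) mod 2π = 0.961715 rad, q = (β − φ) mod 2π = 1.172823 rad → L = 7.09·(0.961715 + 6.599551 + 1.172823) = 7.09·8.734089 = 61.924688 m
RSR: p² = 2 + d² − 2cos(α−β) + 2d(sin β − sin α) = 101.815148; p = √p² = 10.090349; φ = atan2(cos α − cos β, d − sin α + sin β) = 0.014468 rad; t = (α − φ) mod 2π = 5.284880 rad, q = (φ − β) mod 2π = 5.146953 rad → L = 7.09·(5.284880 + 10.090349 + 5.146953) = 7.09·20.522182 = 145.502272 m
LSR: p² = d² − 2 + 2cos(α−β) + 2d(sin α + sin β) = 67.889209; p = √p² = 8.239491; φ = atan2(−cos α − cos β, d + sin α + sin β) − atan2(−2, p) = 0.124461 rad; t = (φ − α) mod 2π = 1.108298 rad, q = (φ − β) mod 2π = 5.256946 rad → L = 7.09·(1.108298 + 8.239491 + 5.256946) = 7.09·14.604735 = 103.547569 m
RSL: p² = d² − 2 + 2cos(α−β) − 2d(sin α + sin β) = 65.205192; p = √p² = 8.074973; φ = atan2(cos α + cos β, d − sin α − sin β) − atan2(2, p) = -0.126933 rad; t = (α − φ) mod 2π = 5.426281 rad, q = (β − φ) mod 2π = 1.277634 rad → L = 7.09·(5.426281 + 8.074973 + 1.277634) = 7.09·14.778888 = 104.782315 m
RLR: c = (6 − d² + 2cos(α−β) + 2d(sin α − sin β))/8 = -11.726893, |c| > 1 → infeasible
LRL: c = (6 − d² + 2cos(α−β) − 2d(sin α − sin β))/8 = -4.444259, |c| > 1 → infeasible
Shortest: LSL with L = 61.924688 m ≈ 61.9247 m
Convert LSL to answer units (arcs ×180/π): t = 0.961715·180/π = 55.1022°, p = ρ·p = 7.09·6.599551 = 46.7908 m, q = 1.172823·180/π = 67.1978°, L = 61.9247 m.

LSL: t = 55.1022°, p = 46.7908 m, q = 67.1978°, L = 61.9247 m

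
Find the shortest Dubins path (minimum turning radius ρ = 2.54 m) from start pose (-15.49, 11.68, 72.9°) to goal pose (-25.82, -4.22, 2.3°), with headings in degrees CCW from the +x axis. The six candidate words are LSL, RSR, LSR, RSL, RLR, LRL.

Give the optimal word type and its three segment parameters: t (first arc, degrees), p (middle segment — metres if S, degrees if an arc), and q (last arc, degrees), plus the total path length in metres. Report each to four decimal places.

Let ψ = atan2(Δy, Δx) = atan2(-15.90, -10.33) = -123.0112° be the start→goal bearing.
Normalize: d = |goal − start| / ρ = 18.960984/2.54 = 7.464954, α = (θ_start − ψ) mod 360° = 195.9112° = 3.419295 rad, β = (θ_goal − ψ) mod 360° = 125.3112° = 2.187093 rad.
Common terms: sin α = -0.274147, cos α = -0.961688, sin β = 0.816025, cos β = -0.578017, cos(α−β) = 0.332161, d² = 55.725541. Work in radians in the unit-radius frame; every candidate has L = ρ·(t + p + q).
LSL: p² = 2 + d² − 2cos(α−β) + 2d(sin α − sin β) = 40.785053; p = √p² = 6.386318; φ = atan2(cos β − cos α, d + sin α − sin β) = 0.060113 rad; t = (φ − α) mod 2π = 2.924003 rad, q = (β − φ) mod 2π = 2.126980 rad → L = 2.54·(2.924003 + 6.386318 + 2.126980) = 2.54·11.437301 = 29.050743 m
RSR: p² = 2 + d² − 2cos(α−β) + 2d(sin β − sin α) = 73.337384; p = √p² = 8.563725; φ = atan2(cos α − cos β, d − sin α + sin β) = -0.044817 rad; t = (α − φ) mod 2π = 3.464112 rad, q = (φ − β) mod 2π = 4.051275 rad → L = 2.54·(3.464112 + 8.563725 + 4.051275) = 2.54·16.079113 = 40.840946 m
LSR: p² = d² − 2 + 2cos(α−β) + 2d(sin α + sin β) = 62.480043; p = √p² = 7.904432; φ = atan2(−cos α − cos β, d + sin α + sin β) − atan2(−2, p) = 0.437801 rad; t = (φ − α) mod 2π = 3.301691 rad, q = (φ − β) mod 2π = 4.533894 rad → L = 2.54·(3.301691 + 7.904432 + 4.533894) = 2.54·15.740016 = 39.979642 m
RSL: p² = d² − 2 + 2cos(α−β) − 2d(sin α + sin β) = 46.299683; p = √p² = 6.804387; φ = atan2(cos α + cos β, d − sin α − sin β) − atan2(2, p) = -0.504717 rad; t = (α − φ) mod 2π = 3.924012 rad, q = (β − φ) mod 2π = 2.691810 rad → L = 2.54·(3.924012 + 6.804387 + 2.691810) = 2.54·13.420210 = 34.087332 m
RLR: c = (6 − d² + 2cos(α−β) + 2d(sin α − sin β))/8 = -8.167173, |c| > 1 → infeasible
LRL: c = (6 − d² + 2cos(α−β) − 2d(sin α − sin β))/8 = -4.098132, |c| > 1 → infeasible
Shortest: LSL with L = 29.050743 m ≈ 29.0507 m
Convert LSL to answer units (arcs ×180/π): t = 2.924003·180/π = 167.5330°, p = ρ·p = 2.54·6.386318 = 16.2212 m, q = 2.126980·180/π = 121.8670°, L = 29.0507 m.

LSL: t = 167.5330°, p = 16.2212 m, q = 121.8670°, L = 29.0507 m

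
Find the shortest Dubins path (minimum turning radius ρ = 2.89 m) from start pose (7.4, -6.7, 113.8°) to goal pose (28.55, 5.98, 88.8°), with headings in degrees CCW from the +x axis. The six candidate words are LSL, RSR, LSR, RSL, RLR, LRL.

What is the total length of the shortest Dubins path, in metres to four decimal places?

Let ψ = atan2(Δy, Δx) = atan2(12.68, 21.15) = 30.9438° be the start→goal bearing.
Normalize: d = |goal − start| / ρ = 24.659783/2.89 = 8.532797, α = (θ_start − ψ) mod 360° = 82.8562° = 1.446113 rad, β = (θ_goal − ψ) mod 360° = 57.8562° = 1.009781 rad.
Common terms: sin α = 0.992237, cos α = 0.124361, sin β = 0.846715, cos β = 0.532046, cos(α−β) = 0.906308, d² = 72.808623. Work in radians in the unit-radius frame; every candidate has L = ρ·(t + p + q).
LSL: p² = 2 + d² − 2cos(α−β) + 2d(sin α − sin β) = 75.479426; p = √p² = 8.687890; φ = atan2(cos β − cos α, d + sin α − sin β) = 0.046943 rad; t = (φ − α) mod 2π = 4.884015 rad, q = (β − φ) mod 2π = 0.962838 rad → L = 2.89·(4.884015 + 8.687890 + 0.962838) = 2.89·14.534743 = 42.005406 m
RSR: p² = 2 + d² − 2cos(α−β) + 2d(sin β − sin α) = 70.512589; p = √p² = 8.397177; φ = atan2(cos α − cos β, d − sin α + sin β) = -0.048569 rad; t = (α − φ) mod 2π = 1.494682 rad, q = (φ − β) mod 2π = 5.224835 rad → L = 2.89·(1.494682 + 8.397177 + 5.224835) = 2.89·15.116695 = 43.687249 m
LSR: p² = d² − 2 + 2cos(α−β) + 2d(sin α + sin β) = 104.004050; p = √p² = 10.198238; φ = atan2(−cos α − cos β, d + sin α + sin β) − atan2(−2, p) = 0.130451 rad; t = (φ − α) mod 2π = 4.967523 rad, q = (φ − β) mod 2π = 5.403856 rad → L = 2.89·(4.967523 + 10.198238 + 5.403856) = 2.89·20.569617 = 59.446192 m
RSL: p² = d² − 2 + 2cos(α−β) − 2d(sin α + sin β) = 41.238427; p = √p² = 6.421715; φ = atan2(cos α + cos β, d − sin α − sin β) − atan2(2, p) = -0.204173 rad; t = (α − φ) mod 2π = 1.650286 rad, q = (β − φ) mod 2π = 1.213954 rad → L = 2.89·(1.650286 + 6.421715 + 1.213954) = 2.89·9.285955 = 26.836410 m
RLR: c = (6 − d² + 2cos(α−β) + 2d(sin α − sin β))/8 = -7.814074, |c| > 1 → infeasible
LRL: c = (6 − d² + 2cos(α−β) − 2d(sin α − sin β))/8 = -8.434928, |c| > 1 → infeasible
Shortest: RSL with L = 26.836410 m ≈ 26.8364 m

26.8364 m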